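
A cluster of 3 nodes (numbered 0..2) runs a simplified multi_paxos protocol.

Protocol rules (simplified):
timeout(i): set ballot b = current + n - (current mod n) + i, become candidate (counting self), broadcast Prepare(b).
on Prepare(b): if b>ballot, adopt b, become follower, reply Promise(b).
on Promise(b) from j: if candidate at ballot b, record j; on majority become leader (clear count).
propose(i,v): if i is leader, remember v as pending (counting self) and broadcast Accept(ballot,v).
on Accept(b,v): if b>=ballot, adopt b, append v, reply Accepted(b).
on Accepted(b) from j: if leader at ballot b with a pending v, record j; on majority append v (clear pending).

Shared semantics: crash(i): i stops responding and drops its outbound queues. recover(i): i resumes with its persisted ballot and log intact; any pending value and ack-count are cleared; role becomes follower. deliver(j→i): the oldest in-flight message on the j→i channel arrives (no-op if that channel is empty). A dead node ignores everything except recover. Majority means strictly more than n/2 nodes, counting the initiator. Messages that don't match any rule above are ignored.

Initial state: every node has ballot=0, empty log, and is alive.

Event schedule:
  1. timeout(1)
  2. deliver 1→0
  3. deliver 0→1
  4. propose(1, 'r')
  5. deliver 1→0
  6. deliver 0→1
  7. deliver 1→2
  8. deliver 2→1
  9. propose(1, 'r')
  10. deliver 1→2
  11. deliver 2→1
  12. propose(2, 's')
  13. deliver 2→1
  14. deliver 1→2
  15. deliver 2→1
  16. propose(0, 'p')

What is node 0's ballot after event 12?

e1 timeout(1): 1[cand,b=4,-]
e2 deliver 1→0: 0[foll,b=4,-]
e3 deliver 0→1: 1[lead,b=4,-]
e4 propose(1,'r'): ·
e5 deliver 1→0: 0[foll,b=4,r]
e6 deliver 0→1: 1[lead,b=4,r]
e7 deliver 1→2: 2[foll,b=4,-]
e8 deliver 2→1: ·
e9 propose(1,'r'): ·
e10 deliver 1→2: 2[foll,b=4,r]
e11 deliver 2→1: 1[lead,b=4,r,r]
e12 propose(2,'s'): ·

4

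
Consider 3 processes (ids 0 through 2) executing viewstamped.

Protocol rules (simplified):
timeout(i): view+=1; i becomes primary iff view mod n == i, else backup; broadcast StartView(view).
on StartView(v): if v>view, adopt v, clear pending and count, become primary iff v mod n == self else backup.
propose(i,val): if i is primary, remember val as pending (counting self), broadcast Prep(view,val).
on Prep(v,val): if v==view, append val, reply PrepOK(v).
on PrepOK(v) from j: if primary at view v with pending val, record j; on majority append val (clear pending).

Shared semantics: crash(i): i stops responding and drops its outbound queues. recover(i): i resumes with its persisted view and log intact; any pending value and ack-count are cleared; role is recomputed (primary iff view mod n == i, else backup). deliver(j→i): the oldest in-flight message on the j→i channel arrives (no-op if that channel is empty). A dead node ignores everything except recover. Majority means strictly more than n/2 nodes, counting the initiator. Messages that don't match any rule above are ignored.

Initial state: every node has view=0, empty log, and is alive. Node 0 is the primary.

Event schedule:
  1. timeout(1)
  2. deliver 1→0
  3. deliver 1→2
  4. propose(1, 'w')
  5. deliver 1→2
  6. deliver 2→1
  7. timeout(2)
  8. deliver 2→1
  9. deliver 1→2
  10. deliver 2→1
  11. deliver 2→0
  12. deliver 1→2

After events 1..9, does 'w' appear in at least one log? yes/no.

after 1 — timeout(1): n1:prim/v1/[-]
after 2 — deliver 1→0: n0:back/v1/[-]
after 3 — deliver 1→2: n2:back/v1/[-]
after 4 — propose(1,'w'): ·
after 5 — deliver 1→2: n2:back/v1/[w]
after 6 — deliver 2→1: n1:prim/v1/[w]
after 7 — timeout(2): n2:prim/v2/[w]
after 8 — deliver 2→1: n1:back/v2/[w]
after 9 — deliver 1→2: ·

yes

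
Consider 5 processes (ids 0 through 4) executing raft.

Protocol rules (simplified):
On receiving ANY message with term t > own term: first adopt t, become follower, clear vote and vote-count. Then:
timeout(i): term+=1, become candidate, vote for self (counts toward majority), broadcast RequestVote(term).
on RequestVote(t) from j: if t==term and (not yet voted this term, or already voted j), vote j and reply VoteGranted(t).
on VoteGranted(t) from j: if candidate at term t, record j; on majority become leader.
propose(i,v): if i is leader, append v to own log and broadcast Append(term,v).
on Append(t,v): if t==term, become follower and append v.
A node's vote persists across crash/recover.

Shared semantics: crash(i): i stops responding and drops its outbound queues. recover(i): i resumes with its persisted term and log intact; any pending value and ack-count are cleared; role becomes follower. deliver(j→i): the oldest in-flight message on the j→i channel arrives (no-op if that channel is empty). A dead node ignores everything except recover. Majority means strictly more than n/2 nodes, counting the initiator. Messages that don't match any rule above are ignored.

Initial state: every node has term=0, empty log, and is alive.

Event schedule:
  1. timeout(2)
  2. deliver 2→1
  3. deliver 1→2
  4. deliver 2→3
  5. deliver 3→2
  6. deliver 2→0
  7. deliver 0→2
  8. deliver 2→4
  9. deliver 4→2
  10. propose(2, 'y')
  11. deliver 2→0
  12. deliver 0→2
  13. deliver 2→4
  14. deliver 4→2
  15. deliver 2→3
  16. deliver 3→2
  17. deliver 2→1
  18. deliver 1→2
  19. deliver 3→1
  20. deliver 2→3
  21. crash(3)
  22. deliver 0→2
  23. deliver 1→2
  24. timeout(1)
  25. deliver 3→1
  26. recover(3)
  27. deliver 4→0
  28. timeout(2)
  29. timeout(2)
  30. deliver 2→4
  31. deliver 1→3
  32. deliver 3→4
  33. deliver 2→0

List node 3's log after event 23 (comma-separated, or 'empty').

y

[1] timeout(2) → N2(cand t1 [-])
[2] deliver 2→1 → N1(foll t1 [-])
[3] deliver 1→2 → ∅
[4] deliver 2→3 → N3(foll t1 [-])
[5] deliver 3→2 → N2(lead t1 [-])
[6] deliver 2→0 → N0(foll t1 [-])
[7] deliver 0→2 → ∅
[8] deliver 2→4 → N4(foll t1 [-])
[9] deliver 4→2 → ∅
[10] propose(2,'y') → N2(lead t1 [y])
[11] deliver 2→0 → N0(foll t1 [y])
[12] deliver 0→2 → ∅
[13] deliver 2→4 → N4(foll t1 [y])
[14] deliver 4→2 → ∅
[15] deliver 2→3 → N3(foll t1 [y])
[16] deliver 3→2 → ∅
[17] deliver 2→1 → N1(foll t1 [y])
[18] deliver 1→2 → ∅
[19] deliver 3→1 → ∅
[20] deliver 2→3 → ∅
[21] crash(3) → N3(✗foll t1 [y])
[22] deliver 0→2 → ∅
[23] deliver 1→2 → ∅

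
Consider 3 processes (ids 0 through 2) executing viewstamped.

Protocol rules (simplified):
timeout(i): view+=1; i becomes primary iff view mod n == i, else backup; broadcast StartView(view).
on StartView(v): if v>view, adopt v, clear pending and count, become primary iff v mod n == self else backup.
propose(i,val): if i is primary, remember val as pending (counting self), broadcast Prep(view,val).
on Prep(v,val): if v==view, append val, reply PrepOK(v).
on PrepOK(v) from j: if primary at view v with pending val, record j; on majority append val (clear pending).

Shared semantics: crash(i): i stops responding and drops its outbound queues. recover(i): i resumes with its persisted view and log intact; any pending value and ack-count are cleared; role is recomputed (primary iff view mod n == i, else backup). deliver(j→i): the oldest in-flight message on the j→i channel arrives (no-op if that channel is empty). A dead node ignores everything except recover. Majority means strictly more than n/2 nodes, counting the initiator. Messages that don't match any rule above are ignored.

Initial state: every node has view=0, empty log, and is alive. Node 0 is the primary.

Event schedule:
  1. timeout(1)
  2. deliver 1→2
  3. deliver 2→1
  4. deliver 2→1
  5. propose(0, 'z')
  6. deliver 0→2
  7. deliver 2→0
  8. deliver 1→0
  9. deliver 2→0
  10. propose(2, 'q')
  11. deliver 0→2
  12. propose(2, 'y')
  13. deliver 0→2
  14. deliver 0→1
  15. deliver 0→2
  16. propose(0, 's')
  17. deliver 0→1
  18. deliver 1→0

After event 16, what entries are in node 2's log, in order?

empty

after 1 — timeout(1): n1:prim/v1/[-]
after 2 — deliver 1→2: n2:back/v1/[-]
after 3 — deliver 2→1: ·
after 4 — deliver 2→1: ·
after 5 — propose(0,'z'): ·
after 6 — deliver 0→2: ·
after 7 — deliver 2→0: ·
after 8 — deliver 1→0: n0:back/v1/[-]
after 9 — deliver 2→0: ·
after 10 — propose(2,'q'): ·
after 11 — deliver 0→2: ·
after 12 — propose(2,'y'): ·
after 13 — deliver 0→2: ·
after 14 — deliver 0→1: ·
after 15 — deliver 0→2: ·
after 16 — propose(0,'s'): ·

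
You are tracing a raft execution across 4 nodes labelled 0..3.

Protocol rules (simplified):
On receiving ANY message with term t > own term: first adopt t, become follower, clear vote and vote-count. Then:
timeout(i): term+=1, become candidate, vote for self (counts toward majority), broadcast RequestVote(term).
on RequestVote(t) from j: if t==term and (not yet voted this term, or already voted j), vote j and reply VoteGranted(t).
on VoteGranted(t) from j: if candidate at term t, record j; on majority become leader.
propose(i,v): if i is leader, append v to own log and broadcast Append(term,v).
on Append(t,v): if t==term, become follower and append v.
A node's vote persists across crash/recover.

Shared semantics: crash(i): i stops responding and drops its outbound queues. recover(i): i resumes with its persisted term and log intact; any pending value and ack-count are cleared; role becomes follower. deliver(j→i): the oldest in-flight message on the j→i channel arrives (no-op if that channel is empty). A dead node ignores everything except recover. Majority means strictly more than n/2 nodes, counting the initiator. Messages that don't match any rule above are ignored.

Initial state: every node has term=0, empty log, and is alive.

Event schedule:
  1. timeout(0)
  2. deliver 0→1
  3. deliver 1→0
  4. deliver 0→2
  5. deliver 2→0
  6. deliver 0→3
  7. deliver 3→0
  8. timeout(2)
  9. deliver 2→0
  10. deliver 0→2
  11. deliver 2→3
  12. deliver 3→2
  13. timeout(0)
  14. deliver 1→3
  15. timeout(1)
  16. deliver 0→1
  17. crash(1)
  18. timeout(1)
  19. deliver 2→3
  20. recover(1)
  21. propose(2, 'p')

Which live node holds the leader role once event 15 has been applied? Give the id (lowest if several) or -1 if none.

after 1 — timeout(0): n0:cand/t1/[-]
after 2 — deliver 0→1: n1:foll/t1/[-]
after 3 — deliver 1→0: ·
after 4 — deliver 0→2: n2:foll/t1/[-]
after 5 — deliver 2→0: n0:lead/t1/[-]
after 6 — deliver 0→3: n3:foll/t1/[-]
after 7 — deliver 3→0: ·
after 8 — timeout(2): n2:cand/t2/[-]
after 9 — deliver 2→0: n0:foll/t2/[-]
after 10 — deliver 0→2: ·
after 11 — deliver 2→3: n3:foll/t2/[-]
after 12 — deliver 3→2: n2:lead/t2/[-]
after 13 — timeout(0): n0:cand/t3/[-]
after 14 — deliver 1→3: ·
after 15 — timeout(1): n1:cand/t2/[-]

2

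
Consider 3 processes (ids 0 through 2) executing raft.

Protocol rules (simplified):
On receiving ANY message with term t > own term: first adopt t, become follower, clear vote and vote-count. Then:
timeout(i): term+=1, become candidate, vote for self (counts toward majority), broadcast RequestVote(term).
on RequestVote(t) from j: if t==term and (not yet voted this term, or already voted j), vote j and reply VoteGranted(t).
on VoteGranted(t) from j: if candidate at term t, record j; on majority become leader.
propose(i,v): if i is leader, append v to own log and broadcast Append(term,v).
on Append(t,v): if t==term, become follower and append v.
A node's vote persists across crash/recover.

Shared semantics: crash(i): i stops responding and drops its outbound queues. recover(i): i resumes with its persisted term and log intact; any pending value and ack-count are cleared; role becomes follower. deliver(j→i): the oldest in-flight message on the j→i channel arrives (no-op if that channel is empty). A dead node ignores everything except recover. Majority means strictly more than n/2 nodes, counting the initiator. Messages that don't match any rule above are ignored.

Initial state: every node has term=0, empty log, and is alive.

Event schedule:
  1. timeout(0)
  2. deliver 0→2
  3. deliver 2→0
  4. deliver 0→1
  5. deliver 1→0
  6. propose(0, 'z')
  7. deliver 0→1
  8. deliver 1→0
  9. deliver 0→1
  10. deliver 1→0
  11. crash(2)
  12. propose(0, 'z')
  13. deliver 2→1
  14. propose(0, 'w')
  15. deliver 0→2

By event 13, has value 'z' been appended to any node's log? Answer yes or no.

yes

e1 timeout(0): 0[cand,t=1,-]
e2 deliver 0→2: 2[foll,t=1,-]
e3 deliver 2→0: 0[lead,t=1,-]
e4 deliver 0→1: 1[foll,t=1,-]
e5 deliver 1→0: ·
e6 propose(0,'z'): 0[lead,t=1,z]
e7 deliver 0→1: 1[foll,t=1,z]
e8 deliver 1→0: ·
e9 deliver 0→1: ·
e10 deliver 1→0: ·
e11 crash(2): 2[✗foll,t=1,-]
e12 propose(0,'z'): 0[lead,t=1,z,z]
e13 deliver 2→1: ·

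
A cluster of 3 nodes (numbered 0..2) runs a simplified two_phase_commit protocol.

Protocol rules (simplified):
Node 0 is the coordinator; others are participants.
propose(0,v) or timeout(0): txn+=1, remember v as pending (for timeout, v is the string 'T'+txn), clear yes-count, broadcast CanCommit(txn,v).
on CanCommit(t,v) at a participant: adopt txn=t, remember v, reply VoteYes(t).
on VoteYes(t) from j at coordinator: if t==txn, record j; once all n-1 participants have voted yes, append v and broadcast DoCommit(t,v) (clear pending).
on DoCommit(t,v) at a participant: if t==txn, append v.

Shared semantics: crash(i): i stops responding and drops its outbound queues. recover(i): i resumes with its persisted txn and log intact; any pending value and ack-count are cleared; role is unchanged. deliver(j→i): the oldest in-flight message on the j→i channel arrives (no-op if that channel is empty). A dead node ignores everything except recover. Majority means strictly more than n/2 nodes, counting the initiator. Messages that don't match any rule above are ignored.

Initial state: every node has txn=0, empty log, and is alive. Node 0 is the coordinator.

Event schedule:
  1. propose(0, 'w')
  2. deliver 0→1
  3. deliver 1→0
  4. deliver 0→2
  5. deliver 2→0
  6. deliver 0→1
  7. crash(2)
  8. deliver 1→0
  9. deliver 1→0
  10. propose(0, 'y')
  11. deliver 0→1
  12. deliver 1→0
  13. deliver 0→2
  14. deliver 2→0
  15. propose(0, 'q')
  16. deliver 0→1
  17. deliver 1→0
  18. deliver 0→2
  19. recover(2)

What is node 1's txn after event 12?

after 1 — propose(0,'w'): n0:coor/t1/[-]
after 2 — deliver 0→1: n1:part/t1/[-]
after 3 — deliver 1→0: ·
after 4 — deliver 0→2: n2:part/t1/[-]
after 5 — deliver 2→0: n0:coor/t1/[w]
after 6 — deliver 0→1: n1:part/t1/[w]
after 7 — crash(2): n2:✗part/t1/[-]
after 8 — deliver 1→0: ·
after 9 — deliver 1→0: ·
after 10 — propose(0,'y'): n0:coor/t2/[w]
after 11 — deliver 0→1: n1:part/t2/[w]
after 12 — deliver 1→0: ·

2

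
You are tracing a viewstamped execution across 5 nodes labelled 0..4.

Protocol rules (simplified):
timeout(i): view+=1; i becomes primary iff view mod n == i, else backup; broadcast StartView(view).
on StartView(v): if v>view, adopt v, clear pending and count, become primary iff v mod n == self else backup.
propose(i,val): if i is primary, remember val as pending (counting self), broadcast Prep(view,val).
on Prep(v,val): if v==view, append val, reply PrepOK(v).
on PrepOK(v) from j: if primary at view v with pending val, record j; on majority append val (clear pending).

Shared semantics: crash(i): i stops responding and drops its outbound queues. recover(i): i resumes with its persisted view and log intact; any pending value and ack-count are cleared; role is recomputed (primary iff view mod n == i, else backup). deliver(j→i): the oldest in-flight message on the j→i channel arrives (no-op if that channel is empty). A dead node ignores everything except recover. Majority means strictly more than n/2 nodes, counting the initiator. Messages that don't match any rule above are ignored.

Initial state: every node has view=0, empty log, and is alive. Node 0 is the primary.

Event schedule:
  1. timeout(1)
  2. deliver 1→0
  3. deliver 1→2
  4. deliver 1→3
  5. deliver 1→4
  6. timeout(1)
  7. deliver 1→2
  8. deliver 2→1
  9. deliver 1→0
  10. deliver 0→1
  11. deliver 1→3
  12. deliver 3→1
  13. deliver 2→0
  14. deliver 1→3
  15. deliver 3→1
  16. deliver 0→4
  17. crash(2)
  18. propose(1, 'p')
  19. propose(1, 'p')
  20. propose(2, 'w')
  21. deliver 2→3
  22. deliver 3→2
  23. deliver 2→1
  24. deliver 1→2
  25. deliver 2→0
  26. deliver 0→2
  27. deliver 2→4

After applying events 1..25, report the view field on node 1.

2

after 1 — timeout(1): n1:prim/v1/[-]
after 2 — deliver 1→0: n0:back/v1/[-]
after 3 — deliver 1→2: n2:back/v1/[-]
after 4 — deliver 1→3: n3:back/v1/[-]
after 5 — deliver 1→4: n4:back/v1/[-]
after 6 — timeout(1): n1:back/v2/[-]
after 7 — deliver 1→2: n2:prim/v2/[-]
after 8 — deliver 2→1: ·
after 9 — deliver 1→0: n0:back/v2/[-]
after 10 — deliver 0→1: ·
after 11 — deliver 1→3: n3:back/v2/[-]
after 12 — deliver 3→1: ·
after 13 — deliver 2→0: ·
after 14 — deliver 1→3: ·
after 15 — deliver 3→1: ·
after 16 — deliver 0→4: ·
after 17 — crash(2): n2:✗prim/v2/[-]
after 18 — propose(1,'p'): ·
after 19 — propose(1,'p'): ·
after 20 — propose(2,'w'): ·
after 21 — deliver 2→3: ·
after 22 — deliver 3→2: ·
after 23 — deliver 2→1: ·
after 24 — deliver 1→2: ·
after 25 — deliver 2→0: ·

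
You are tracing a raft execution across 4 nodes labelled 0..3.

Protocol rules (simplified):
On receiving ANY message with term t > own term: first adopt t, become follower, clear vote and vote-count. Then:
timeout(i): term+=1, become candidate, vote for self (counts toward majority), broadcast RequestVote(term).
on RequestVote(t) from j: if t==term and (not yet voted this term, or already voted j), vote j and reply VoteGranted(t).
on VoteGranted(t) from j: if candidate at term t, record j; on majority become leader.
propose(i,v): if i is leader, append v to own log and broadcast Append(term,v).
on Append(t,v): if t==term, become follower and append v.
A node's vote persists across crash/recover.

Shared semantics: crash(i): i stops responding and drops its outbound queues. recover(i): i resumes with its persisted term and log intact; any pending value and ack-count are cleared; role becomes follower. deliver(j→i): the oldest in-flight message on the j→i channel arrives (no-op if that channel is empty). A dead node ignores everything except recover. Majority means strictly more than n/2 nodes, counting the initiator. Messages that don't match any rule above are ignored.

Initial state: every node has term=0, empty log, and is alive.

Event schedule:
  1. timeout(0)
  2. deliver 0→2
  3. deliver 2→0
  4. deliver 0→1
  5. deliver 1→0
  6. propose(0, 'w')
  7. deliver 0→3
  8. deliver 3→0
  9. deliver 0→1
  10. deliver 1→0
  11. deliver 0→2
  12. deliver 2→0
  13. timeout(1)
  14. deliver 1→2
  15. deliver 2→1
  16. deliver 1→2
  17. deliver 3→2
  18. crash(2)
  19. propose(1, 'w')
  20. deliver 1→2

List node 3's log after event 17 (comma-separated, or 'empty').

1. timeout(0):  <0:cand t1 ->
2. deliver 0→2:  <2:foll t1 ->
3. deliver 2→0:  nop
4. deliver 0→1:  <1:foll t1 ->
5. deliver 1→0:  <0:lead t1 ->
6. propose(0,'w'):  <0:lead t1 w>
7. deliver 0→3:  <3:foll t1 ->
8. deliver 3→0:  nop
9. deliver 0→1:  <1:foll t1 w>
10. deliver 1→0:  nop
11. deliver 0→2:  <2:foll t1 w>
12. deliver 2→0:  nop
13. timeout(1):  <1:cand t2 w>
14. deliver 1→2:  <2:foll t2 w>
15. deliver 2→1:  nop
16. deliver 1→2:  nop
17. deliver 3→2:  nop

empty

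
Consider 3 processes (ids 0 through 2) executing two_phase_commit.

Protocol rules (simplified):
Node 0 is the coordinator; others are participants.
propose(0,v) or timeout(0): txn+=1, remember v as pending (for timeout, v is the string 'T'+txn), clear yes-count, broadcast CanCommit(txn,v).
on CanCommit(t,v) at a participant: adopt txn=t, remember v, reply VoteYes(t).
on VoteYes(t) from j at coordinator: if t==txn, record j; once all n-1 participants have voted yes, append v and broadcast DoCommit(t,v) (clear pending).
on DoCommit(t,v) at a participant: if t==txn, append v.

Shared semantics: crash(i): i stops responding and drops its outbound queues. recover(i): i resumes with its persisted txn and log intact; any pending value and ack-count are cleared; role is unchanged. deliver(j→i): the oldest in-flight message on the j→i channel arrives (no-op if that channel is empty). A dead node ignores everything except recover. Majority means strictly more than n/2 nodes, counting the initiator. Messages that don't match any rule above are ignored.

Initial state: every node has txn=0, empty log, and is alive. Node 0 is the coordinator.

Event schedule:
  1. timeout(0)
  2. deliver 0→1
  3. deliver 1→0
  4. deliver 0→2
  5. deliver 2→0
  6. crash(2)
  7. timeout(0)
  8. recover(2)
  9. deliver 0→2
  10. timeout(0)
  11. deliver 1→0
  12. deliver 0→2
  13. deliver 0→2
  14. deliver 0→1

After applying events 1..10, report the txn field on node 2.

[1] timeout(0) → N0(coor t1 [-])
[2] deliver 0→1 → N1(part t1 [-])
[3] deliver 1→0 → ∅
[4] deliver 0→2 → N2(part t1 [-])
[5] deliver 2→0 → N0(coor t1 [T1])
[6] crash(2) → N2(✗part t1 [-])
[7] timeout(0) → N0(coor t2 [T1])
[8] recover(2) → N2(part t1 [-])
[9] deliver 0→2 → N2(part t1 [T1])
[10] timeout(0) → N0(coor t3 [T1])

1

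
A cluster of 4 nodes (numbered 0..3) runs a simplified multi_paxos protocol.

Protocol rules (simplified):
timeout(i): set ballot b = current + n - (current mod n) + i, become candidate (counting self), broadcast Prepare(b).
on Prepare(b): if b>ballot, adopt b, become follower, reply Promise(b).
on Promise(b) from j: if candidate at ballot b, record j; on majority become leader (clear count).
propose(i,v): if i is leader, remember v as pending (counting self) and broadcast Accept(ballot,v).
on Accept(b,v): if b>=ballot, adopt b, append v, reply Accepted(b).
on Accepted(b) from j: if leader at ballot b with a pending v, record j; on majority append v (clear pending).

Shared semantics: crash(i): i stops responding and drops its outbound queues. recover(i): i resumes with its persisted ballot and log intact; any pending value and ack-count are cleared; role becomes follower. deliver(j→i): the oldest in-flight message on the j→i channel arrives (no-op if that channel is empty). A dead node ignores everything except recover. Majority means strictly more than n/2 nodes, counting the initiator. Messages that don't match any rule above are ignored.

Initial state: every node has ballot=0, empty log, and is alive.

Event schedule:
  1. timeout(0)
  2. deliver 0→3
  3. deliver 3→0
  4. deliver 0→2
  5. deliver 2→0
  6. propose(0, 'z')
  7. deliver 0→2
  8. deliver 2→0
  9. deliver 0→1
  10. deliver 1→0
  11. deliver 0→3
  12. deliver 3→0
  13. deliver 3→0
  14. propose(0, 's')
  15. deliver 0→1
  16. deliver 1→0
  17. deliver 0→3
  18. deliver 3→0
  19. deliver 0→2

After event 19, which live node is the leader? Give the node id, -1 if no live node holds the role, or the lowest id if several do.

0

1. timeout(0):  <0:cand b4 ->
2. deliver 0→3:  <3:foll b4 ->
3. deliver 3→0:  nop
4. deliver 0→2:  <2:foll b4 ->
5. deliver 2→0:  <0:lead b4 ->
6. propose(0,'z'):  nop
7. deliver 0→2:  <2:foll b4 z>
8. deliver 2→0:  nop
9. deliver 0→1:  <1:foll b4 ->
10. deliver 1→0:  nop
11. deliver 0→3:  <3:foll b4 z>
12. deliver 3→0:  <0:lead b4 z>
13. deliver 3→0:  nop
14. propose(0,'s'):  nop
15. deliver 0→1:  <1:foll b4 z>
16. deliver 1→0:  nop
17. deliver 0→3:  <3:foll b4 z,s>
18. deliver 3→0:  <0:lead b4 z,s>
19. deliver 0→2:  <2:foll b4 z,s>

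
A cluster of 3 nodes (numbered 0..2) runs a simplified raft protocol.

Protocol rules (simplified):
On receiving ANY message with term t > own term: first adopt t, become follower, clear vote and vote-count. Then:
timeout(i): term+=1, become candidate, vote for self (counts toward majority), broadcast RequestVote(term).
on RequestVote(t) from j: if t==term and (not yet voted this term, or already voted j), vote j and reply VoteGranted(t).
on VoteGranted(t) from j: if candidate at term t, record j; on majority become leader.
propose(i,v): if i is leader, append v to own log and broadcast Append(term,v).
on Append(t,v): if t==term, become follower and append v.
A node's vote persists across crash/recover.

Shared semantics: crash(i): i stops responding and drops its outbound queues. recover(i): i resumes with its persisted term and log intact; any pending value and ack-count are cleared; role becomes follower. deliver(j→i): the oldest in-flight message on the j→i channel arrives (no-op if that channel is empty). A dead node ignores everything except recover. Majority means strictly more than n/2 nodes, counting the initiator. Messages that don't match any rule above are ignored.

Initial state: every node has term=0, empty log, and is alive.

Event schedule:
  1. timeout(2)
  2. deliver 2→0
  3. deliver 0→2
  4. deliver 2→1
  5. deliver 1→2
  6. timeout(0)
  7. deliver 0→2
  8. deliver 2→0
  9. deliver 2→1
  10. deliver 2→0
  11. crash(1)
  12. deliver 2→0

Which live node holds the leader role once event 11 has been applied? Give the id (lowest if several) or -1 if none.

[1] timeout(2) → N2(cand t1 [-])
[2] deliver 2→0 → N0(foll t1 [-])
[3] deliver 0→2 → N2(lead t1 [-])
[4] deliver 2→1 → N1(foll t1 [-])
[5] deliver 1→2 → ∅
[6] timeout(0) → N0(cand t2 [-])
[7] deliver 0→2 → N2(foll t2 [-])
[8] deliver 2→0 → N0(lead t2 [-])
[9] deliver 2→1 → ∅
[10] deliver 2→0 → ∅
[11] crash(1) → N1(✗foll t1 [-])

0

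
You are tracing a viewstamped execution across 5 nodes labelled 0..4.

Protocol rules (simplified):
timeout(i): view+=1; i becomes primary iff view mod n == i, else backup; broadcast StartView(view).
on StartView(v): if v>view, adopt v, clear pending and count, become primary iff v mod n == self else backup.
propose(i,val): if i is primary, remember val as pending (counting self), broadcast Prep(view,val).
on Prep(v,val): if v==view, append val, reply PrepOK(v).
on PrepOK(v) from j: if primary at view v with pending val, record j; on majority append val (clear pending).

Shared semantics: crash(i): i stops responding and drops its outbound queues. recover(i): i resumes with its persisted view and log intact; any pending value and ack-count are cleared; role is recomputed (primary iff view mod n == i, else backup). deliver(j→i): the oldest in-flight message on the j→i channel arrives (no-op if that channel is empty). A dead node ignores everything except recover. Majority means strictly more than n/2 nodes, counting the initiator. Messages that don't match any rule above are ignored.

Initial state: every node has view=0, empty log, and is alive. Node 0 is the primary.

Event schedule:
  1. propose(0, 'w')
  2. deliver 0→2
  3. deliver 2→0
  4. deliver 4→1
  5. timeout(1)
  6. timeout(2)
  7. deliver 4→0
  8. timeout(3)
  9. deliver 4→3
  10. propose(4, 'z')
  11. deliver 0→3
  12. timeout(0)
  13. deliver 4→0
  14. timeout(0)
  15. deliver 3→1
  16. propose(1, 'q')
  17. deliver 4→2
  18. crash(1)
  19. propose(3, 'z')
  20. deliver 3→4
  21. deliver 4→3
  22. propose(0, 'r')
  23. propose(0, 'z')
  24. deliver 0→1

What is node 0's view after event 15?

2

after 1 — propose(0,'w'): ·
after 2 — deliver 0→2: n2:back/v0/[w]
after 3 — deliver 2→0: ·
after 4 — deliver 4→1: ·
after 5 — timeout(1): n1:prim/v1/[-]
after 6 — timeout(2): n2:back/v1/[w]
after 7 — deliver 4→0: ·
after 8 — timeout(3): n3:back/v1/[-]
after 9 — deliver 4→3: ·
after 10 — propose(4,'z'): ·
after 11 — deliver 0→3: ·
after 12 — timeout(0): n0:back/v1/[-]
after 13 — deliver 4→0: ·
after 14 — timeout(0): n0:back/v2/[-]
after 15 — deliver 3→1: ·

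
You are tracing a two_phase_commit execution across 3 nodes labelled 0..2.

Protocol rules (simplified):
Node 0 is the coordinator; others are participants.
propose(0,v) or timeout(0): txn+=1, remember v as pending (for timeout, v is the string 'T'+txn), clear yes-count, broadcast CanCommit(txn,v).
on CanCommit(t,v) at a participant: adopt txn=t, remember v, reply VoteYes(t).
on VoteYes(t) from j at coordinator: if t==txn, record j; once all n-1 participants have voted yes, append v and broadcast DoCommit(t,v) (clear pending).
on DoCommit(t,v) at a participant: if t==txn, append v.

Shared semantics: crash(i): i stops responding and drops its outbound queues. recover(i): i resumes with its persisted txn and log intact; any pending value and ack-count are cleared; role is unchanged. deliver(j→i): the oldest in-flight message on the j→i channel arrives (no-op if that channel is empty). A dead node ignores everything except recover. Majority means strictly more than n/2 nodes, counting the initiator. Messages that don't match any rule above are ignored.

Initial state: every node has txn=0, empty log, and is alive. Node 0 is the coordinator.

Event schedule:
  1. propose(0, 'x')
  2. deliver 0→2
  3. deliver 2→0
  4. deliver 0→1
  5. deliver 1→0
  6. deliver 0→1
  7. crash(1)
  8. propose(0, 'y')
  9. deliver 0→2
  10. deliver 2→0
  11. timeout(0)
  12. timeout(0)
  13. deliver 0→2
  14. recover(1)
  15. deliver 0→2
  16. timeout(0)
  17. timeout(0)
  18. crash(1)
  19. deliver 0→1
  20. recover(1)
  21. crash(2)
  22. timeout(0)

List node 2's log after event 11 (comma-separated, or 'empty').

1. propose(0,'x'):  <0:coor t1 ->
2. deliver 0→2:  <2:part t1 ->
3. deliver 2→0:  nop
4. deliver 0→1:  <1:part t1 ->
5. deliver 1→0:  <0:coor t1 x>
6. deliver 0→1:  <1:part t1 x>
7. crash(1):  <1:✗part t1 x>
8. propose(0,'y'):  <0:coor t2 x>
9. deliver 0→2:  <2:part t1 x>
10. deliver 2→0:  nop
11. timeout(0):  <0:coor t3 x>

x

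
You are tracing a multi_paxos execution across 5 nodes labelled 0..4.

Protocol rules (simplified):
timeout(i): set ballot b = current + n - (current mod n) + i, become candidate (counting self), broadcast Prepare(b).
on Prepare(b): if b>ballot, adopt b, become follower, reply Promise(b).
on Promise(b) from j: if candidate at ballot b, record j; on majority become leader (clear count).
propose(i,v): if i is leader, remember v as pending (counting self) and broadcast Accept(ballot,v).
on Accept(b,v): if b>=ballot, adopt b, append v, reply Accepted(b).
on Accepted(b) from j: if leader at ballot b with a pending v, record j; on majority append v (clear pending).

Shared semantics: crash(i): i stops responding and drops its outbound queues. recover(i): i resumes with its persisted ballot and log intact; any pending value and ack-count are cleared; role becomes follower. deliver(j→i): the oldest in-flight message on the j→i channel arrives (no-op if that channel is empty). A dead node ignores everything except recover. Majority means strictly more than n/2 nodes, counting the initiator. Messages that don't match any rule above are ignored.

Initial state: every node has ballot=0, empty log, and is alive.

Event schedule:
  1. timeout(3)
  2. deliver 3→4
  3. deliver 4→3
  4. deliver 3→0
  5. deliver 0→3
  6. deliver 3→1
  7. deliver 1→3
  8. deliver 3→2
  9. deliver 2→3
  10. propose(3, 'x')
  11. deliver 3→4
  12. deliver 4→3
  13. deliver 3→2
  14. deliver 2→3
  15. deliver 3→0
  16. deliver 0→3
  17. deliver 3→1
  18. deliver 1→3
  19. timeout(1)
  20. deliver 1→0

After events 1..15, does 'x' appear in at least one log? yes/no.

yes

after 1 — timeout(3): n3:cand/b8/[-]
after 2 — deliver 3→4: n4:foll/b8/[-]
after 3 — deliver 4→3: ·
after 4 — deliver 3→0: n0:foll/b8/[-]
after 5 — deliver 0→3: n3:lead/b8/[-]
after 6 — deliver 3→1: n1:foll/b8/[-]
after 7 — deliver 1→3: ·
after 8 — deliver 3→2: n2:foll/b8/[-]
after 9 — deliver 2→3: ·
after 10 — propose(3,'x'): ·
after 11 — deliver 3→4: n4:foll/b8/[x]
after 12 — deliver 4→3: ·
after 13 — deliver 3→2: n2:foll/b8/[x]
after 14 — deliver 2→3: n3:lead/b8/[x]
after 15 — deliver 3→0: n0:foll/b8/[x]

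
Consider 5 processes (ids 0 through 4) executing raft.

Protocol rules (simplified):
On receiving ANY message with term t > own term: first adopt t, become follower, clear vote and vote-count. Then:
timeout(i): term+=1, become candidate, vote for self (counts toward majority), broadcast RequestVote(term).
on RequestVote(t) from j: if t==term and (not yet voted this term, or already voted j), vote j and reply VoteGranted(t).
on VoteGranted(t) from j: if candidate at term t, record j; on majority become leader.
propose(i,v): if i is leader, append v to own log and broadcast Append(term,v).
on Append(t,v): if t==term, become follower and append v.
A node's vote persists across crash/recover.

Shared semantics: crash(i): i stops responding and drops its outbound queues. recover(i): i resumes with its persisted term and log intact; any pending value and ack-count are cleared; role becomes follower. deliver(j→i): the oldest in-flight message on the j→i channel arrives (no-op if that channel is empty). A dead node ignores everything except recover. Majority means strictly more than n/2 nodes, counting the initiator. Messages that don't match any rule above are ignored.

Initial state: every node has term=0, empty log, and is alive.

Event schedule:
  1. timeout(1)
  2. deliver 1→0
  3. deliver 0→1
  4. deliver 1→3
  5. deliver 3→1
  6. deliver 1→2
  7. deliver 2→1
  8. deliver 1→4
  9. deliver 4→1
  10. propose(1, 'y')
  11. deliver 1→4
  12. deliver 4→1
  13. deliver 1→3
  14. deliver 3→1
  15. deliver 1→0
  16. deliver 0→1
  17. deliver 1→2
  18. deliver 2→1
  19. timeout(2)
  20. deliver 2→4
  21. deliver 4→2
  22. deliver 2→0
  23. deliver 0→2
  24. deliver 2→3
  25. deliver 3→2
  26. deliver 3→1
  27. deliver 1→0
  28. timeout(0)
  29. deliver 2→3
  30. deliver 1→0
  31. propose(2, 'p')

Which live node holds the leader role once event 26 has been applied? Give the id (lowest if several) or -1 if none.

after 1 — timeout(1): n1:cand/t1/[-]
after 2 — deliver 1→0: n0:foll/t1/[-]
after 3 — deliver 0→1: ·
after 4 — deliver 1→3: n3:foll/t1/[-]
after 5 — deliver 3→1: n1:lead/t1/[-]
after 6 — deliver 1→2: n2:foll/t1/[-]
after 7 — deliver 2→1: ·
after 8 — deliver 1→4: n4:foll/t1/[-]
after 9 — deliver 4→1: ·
after 10 — propose(1,'y'): n1:lead/t1/[y]
after 11 — deliver 1→4: n4:foll/t1/[y]
after 12 — deliver 4→1: ·
after 13 — deliver 1→3: n3:foll/t1/[y]
after 14 — deliver 3→1: ·
after 15 — deliver 1→0: n0:foll/t1/[y]
after 16 — deliver 0→1: ·
after 17 — deliver 1→2: n2:foll/t1/[y]
after 18 — deliver 2→1: ·
after 19 — timeout(2): n2:cand/t2/[y]
after 20 — deliver 2→4: n4:foll/t2/[y]
after 21 — deliver 4→2: ·
after 22 — deliver 2→0: n0:foll/t2/[y]
after 23 — deliver 0→2: n2:lead/t2/[y]
after 24 — deliver 2→3: n3:foll/t2/[y]
after 25 — deliver 3→2: ·
after 26 — deliver 3→1: ·

1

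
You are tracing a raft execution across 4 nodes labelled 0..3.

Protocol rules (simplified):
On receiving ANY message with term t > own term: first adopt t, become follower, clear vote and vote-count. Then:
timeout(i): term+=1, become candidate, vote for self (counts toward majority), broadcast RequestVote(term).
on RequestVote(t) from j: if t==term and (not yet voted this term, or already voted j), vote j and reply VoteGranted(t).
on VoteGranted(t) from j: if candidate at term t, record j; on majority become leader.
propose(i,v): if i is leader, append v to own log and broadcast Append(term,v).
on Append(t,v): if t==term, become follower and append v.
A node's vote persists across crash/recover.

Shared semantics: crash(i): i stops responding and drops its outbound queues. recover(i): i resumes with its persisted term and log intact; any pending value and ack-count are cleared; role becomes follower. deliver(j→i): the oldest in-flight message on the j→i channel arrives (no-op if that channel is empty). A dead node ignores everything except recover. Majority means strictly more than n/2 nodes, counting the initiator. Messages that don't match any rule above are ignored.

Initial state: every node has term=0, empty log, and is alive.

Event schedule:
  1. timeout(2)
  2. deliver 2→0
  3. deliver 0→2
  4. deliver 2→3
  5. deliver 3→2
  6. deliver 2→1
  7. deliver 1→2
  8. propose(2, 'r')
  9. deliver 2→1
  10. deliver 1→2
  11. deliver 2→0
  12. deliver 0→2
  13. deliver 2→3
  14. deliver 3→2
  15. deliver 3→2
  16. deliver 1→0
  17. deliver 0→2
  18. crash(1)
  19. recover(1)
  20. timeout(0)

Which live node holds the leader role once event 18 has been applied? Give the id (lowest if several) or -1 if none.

e1 timeout(2): 2[cand,t=1,-]
e2 deliver 2→0: 0[foll,t=1,-]
e3 deliver 0→2: ·
e4 deliver 2→3: 3[foll,t=1,-]
e5 deliver 3→2: 2[lead,t=1,-]
e6 deliver 2→1: 1[foll,t=1,-]
e7 deliver 1→2: ·
e8 propose(2,'r'): 2[lead,t=1,r]
e9 deliver 2→1: 1[foll,t=1,r]
e10 deliver 1→2: ·
e11 deliver 2→0: 0[foll,t=1,r]
e12 deliver 0→2: ·
e13 deliver 2→3: 3[foll,t=1,r]
e14 deliver 3→2: ·
e15 deliver 3→2: ·
e16 deliver 1→0: ·
e17 deliver 0→2: ·
e18 crash(1): 1[✗foll,t=1,r]

2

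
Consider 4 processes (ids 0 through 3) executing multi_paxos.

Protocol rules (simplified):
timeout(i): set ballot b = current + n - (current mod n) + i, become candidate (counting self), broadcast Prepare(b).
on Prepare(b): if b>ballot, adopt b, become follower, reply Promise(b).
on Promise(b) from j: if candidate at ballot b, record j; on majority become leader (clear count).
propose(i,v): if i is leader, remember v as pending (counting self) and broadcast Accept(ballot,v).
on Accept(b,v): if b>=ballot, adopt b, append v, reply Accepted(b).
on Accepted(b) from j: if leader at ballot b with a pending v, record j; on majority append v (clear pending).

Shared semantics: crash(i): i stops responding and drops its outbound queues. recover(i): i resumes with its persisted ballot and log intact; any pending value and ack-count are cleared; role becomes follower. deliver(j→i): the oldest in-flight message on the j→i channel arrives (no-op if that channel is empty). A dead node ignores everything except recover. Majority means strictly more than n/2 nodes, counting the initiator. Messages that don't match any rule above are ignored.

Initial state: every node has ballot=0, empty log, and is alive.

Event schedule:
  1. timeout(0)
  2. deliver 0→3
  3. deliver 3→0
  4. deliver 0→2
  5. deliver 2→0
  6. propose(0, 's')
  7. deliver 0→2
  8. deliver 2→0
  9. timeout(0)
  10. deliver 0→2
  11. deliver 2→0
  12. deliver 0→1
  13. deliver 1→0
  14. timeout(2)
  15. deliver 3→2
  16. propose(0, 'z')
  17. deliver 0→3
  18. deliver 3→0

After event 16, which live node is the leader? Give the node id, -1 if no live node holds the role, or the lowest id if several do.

-1

[1] timeout(0) → N0(cand b4 [-])
[2] deliver 0→3 → N3(foll b4 [-])
[3] deliver 3→0 → ∅
[4] deliver 0→2 → N2(foll b4 [-])
[5] deliver 2→0 → N0(lead b4 [-])
[6] propose(0,'s') → ∅
[7] deliver 0→2 → N2(foll b4 [s])
[8] deliver 2→0 → ∅
[9] timeout(0) → N0(cand b8 [-])
[10] deliver 0→2 → N2(foll b8 [s])
[11] deliver 2→0 → ∅
[12] deliver 0→1 → N1(foll b4 [-])
[13] deliver 1→0 → ∅
[14] timeout(2) → N2(cand b14 [s])
[15] deliver 3→2 → ∅
[16] propose(0,'z') → ∅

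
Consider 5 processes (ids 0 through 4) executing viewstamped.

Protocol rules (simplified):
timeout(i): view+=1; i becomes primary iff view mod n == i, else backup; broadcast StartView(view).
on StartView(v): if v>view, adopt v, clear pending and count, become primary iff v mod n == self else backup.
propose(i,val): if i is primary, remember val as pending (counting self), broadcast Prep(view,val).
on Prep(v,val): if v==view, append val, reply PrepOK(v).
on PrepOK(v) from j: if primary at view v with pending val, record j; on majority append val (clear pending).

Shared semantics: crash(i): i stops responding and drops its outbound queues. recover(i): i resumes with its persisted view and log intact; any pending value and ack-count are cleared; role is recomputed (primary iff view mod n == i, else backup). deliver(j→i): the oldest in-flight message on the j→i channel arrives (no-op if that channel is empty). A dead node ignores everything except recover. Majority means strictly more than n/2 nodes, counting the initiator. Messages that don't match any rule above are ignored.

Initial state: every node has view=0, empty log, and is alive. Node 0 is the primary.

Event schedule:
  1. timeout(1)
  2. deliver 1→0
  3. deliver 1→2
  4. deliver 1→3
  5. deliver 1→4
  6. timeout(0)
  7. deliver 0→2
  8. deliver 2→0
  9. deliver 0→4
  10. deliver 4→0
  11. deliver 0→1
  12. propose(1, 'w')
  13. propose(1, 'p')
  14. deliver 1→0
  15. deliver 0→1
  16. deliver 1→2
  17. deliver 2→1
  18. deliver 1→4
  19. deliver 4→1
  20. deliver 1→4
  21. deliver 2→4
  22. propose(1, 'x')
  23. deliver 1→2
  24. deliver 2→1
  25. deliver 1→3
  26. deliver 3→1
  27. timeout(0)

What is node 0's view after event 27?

1. timeout(1):  <1:prim v1 ->
2. deliver 1→0:  <0:back v1 ->
3. deliver 1→2:  <2:back v1 ->
4. deliver 1→3:  <3:back v1 ->
5. deliver 1→4:  <4:back v1 ->
6. timeout(0):  <0:back v2 ->
7. deliver 0→2:  <2:prim v2 ->
8. deliver 2→0:  nop
9. deliver 0→4:  <4:back v2 ->
10. deliver 4→0:  nop
11. deliver 0→1:  <1:back v2 ->
12. propose(1,'w'):  nop
13. propose(1,'p'):  nop
14. deliver 1→0:  nop
15. deliver 0→1:  nop
16. deliver 1→2:  nop
17. deliver 2→1:  nop
18. deliver 1→4:  nop
19. deliver 4→1:  nop
20. deliver 1→4:  nop
21. deliver 2→4:  nop
22. propose(1,'x'):  nop
23. deliver 1→2:  nop
24. deliver 2→1:  nop
25. deliver 1→3:  nop
26. deliver 3→1:  nop
27. timeout(0):  <0:back v3 ->

3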